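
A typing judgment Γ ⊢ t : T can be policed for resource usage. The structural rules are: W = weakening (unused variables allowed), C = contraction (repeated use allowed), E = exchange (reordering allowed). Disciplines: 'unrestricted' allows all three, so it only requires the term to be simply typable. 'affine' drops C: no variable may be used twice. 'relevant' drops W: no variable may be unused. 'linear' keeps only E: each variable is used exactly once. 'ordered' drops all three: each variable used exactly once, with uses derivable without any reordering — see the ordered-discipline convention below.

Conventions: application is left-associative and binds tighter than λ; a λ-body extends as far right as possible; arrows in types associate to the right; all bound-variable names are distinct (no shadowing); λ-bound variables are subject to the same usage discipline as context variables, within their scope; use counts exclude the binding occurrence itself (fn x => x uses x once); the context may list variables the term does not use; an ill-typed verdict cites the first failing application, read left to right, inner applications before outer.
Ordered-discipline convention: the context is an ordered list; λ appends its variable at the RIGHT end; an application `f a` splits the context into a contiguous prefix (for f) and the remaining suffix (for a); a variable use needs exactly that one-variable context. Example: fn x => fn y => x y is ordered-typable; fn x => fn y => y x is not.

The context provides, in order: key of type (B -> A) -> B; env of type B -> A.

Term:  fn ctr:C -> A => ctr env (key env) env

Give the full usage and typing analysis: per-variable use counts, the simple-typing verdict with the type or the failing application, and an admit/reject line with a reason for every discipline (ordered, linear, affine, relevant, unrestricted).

counts: key ×1, env ×3, ctr (bound) ×1
use order (left to right): ctr, env, key, env, env
typing: ill-typed: an argument B -> A mismatches the expected C
ordered ✗ (a type mismatch blocks all five)
linear ✗ (the type mismatch rejects it)
affine ✗ (not simply typable)
relevant ✗ (fails simple typing)
unrestricted ✗ (a type mismatch blocks all five)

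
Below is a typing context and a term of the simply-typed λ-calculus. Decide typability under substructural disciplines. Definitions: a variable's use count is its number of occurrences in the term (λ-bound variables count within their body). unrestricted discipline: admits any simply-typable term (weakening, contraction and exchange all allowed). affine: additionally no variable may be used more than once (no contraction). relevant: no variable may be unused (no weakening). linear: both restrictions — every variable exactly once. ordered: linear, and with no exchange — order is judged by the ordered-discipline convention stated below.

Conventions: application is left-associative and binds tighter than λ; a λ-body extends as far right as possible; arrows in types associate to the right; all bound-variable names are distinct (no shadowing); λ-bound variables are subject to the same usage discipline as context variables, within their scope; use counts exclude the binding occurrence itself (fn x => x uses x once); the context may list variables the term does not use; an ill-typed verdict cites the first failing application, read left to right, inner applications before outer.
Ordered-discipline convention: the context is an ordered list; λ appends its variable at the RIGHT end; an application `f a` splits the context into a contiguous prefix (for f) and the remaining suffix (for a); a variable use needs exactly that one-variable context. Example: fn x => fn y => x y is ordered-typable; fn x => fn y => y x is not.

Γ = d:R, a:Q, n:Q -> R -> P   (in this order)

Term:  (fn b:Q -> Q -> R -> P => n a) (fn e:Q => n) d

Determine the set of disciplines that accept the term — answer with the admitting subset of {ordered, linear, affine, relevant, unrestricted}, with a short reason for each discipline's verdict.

admitted by: unrestricted
use counts: d ×1; a ×1; n ×2; b [bound] ×0; e [bound] ×0
order of uses: n, a, n, d
typing: ✓ — P
ordered ✗ (repeated use of n ×2; needs weakening: b, e unused)
linear ✗ (repeated use of n ×2; needs weakening: b, e unused)
affine ✗ (repeated use of n ×2)
relevant ✗ (needs weakening: b, e unused)
unrestricted ✓ (well-typed at P; no restrictions here)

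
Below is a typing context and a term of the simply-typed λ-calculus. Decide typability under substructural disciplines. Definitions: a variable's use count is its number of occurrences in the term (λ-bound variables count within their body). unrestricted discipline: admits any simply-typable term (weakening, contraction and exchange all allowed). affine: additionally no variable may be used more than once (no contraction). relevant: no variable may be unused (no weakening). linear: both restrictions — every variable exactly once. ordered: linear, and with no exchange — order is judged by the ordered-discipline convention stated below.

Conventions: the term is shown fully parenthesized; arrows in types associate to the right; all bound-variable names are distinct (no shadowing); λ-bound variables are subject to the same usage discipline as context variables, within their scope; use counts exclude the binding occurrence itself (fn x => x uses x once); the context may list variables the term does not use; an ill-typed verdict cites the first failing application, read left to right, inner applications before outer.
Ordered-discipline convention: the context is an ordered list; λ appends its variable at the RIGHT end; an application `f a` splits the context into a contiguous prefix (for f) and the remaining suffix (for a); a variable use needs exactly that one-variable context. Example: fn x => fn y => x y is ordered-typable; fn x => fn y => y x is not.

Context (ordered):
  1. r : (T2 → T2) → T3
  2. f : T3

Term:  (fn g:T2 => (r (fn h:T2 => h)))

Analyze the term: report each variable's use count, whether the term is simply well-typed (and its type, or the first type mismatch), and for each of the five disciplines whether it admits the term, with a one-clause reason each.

counts: r: 1×; f: 0×; g (λ-bound): 0×; h (λ-bound): 1×
use order (left to right): r, h
typing: ✓ — T2 → T3
ordered: ✗, f, g never used (weakening)
linear: ✗, f, g never used (weakening)
affine: ✓, at most one use each (r, f, g, h)
relevant: ✗, f, g never used (weakening)
unrestricted: ✓, simply typable at T2 → T3; W, C, E all held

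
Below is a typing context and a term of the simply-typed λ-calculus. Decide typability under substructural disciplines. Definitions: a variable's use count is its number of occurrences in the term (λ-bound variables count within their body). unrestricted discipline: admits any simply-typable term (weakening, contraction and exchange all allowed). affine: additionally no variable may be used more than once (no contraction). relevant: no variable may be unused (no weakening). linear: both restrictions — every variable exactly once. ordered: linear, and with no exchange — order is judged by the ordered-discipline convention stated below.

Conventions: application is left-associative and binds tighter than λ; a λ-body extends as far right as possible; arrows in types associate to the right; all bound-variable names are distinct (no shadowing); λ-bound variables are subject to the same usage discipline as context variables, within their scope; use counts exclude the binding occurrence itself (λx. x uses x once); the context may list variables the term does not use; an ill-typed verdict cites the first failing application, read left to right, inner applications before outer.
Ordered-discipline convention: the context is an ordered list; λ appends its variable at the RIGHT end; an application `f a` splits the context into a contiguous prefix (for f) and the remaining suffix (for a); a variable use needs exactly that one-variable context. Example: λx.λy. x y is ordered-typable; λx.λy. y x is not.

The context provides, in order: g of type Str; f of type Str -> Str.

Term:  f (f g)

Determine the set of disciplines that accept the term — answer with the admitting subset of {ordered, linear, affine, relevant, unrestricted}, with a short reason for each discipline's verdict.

admitting disciplines: relevant, unrestricted
usage: g=1, f=2
use order (left to right): f, f, g
typing: the term checks, with type Str
ordered: ✗ — repeated use of f ×2
linear: ✗ — repeated use of f ×2
affine: ✗ — repeated use of f ×2
relevant: ✓ — none of g, f goes unused
unrestricted: ✓ — simply typable at Str; W, C, E all held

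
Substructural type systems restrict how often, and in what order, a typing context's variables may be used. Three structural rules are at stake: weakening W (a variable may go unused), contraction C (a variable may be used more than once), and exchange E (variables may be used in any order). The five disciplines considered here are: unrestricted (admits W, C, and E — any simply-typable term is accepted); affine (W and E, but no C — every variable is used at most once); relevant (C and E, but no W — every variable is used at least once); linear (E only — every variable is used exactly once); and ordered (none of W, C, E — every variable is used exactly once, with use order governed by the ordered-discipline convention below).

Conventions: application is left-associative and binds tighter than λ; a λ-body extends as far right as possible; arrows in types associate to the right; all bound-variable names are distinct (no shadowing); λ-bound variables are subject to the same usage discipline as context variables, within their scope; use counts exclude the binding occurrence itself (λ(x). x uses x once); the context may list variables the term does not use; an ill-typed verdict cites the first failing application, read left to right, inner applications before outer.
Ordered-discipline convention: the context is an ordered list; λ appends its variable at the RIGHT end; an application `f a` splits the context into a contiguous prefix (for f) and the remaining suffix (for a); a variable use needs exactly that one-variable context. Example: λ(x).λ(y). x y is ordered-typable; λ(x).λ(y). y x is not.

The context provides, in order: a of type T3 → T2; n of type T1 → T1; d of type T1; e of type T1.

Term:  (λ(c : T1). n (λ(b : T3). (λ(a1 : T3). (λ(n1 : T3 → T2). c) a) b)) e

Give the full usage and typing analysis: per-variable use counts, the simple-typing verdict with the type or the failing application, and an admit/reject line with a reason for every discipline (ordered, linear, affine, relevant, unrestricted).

usage: a ×1, n ×1, d ×0, e ×1, c (λ-bound) ×1, b (λ-bound) ×1, a1 (λ-bound) ×0, n1 (λ-bound) ×0
use order (left to right): n, c, a, b, e
typing: ill-typed: argument of type T3 → T1 where T1 is required
ordered: ✗, fails simple typing
linear: ✗, a type mismatch blocks all five
affine: ✗, the type mismatch rejects it
relevant: ✗, not simply typable
unrestricted: ✗, fails simple typing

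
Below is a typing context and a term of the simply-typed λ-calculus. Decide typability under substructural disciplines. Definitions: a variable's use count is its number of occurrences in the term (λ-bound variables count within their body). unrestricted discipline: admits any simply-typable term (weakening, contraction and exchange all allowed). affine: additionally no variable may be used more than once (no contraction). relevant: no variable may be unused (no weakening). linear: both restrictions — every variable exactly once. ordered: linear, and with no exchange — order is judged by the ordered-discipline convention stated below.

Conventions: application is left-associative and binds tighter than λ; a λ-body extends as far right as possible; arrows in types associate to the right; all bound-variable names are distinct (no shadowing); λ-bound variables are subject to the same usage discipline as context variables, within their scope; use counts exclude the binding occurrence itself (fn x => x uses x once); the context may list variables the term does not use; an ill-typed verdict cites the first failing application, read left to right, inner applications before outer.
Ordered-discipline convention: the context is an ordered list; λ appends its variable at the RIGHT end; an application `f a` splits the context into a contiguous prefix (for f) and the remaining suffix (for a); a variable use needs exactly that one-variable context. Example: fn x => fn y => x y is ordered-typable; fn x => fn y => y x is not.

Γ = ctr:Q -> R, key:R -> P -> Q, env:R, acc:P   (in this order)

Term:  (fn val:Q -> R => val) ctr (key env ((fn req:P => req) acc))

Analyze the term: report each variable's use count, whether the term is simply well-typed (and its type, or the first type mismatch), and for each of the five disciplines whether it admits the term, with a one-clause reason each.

use counts: ctr ×1, key ×1, env ×1, acc ×1, val [bound] ×1, req [bound] ×1
left-to-right use order: val, ctr, key, env, req, acc
typing: ✓ — R
ordered: ✓, ctr, key, env, acc, val, req: once each, no exchange needed
linear: ✓, single use per variable (ctr, key, env, acc, val, req)
affine: ✓, ctr, key, env, acc, val, req: no repeats, contraction unneeded
relevant: ✓, ctr, key, env, acc, val, req: all used, weakening unneeded
unrestricted: ✓, type-checks (R) and nothing is barred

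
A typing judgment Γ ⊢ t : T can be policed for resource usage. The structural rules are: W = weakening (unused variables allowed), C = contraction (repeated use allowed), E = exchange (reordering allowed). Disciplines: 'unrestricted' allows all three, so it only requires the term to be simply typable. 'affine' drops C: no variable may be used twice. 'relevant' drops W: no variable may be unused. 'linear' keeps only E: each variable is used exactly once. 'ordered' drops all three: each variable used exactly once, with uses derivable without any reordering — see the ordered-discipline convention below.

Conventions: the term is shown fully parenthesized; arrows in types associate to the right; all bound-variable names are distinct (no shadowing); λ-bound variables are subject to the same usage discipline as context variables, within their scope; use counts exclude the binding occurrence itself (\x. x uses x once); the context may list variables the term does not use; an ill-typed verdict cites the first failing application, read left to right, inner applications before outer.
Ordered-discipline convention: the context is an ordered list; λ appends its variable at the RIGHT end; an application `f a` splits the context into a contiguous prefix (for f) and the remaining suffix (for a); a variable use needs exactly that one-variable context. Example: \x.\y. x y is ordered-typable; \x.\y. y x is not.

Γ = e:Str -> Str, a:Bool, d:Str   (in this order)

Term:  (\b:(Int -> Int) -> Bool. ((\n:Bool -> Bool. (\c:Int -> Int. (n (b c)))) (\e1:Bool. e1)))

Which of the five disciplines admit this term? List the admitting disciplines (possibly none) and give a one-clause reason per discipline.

admitted by: affine, unrestricted
use counts: e: 0; a: 0; d: 0; b (bound): 1; n (bound): 1; c (bound): 1; e1 (bound): 1
uses in reading order: n, b, c, e1
typing: well-typed — term : ((Int -> Int) -> Bool) -> (Int -> Int) -> Bool
ordered ✗ (needs weakening: e, a, d unused)
linear ✗ (needs weakening: e, a, d unused)
affine ✓ (e, a, d, b, n, c, e1: no repeats, contraction unneeded)
relevant ✗ (needs weakening: e, a, d unused)
unrestricted ✓ (typability at ((Int -> Int) -> Bool) -> (Int -> Int) -> Bool is all that's needed)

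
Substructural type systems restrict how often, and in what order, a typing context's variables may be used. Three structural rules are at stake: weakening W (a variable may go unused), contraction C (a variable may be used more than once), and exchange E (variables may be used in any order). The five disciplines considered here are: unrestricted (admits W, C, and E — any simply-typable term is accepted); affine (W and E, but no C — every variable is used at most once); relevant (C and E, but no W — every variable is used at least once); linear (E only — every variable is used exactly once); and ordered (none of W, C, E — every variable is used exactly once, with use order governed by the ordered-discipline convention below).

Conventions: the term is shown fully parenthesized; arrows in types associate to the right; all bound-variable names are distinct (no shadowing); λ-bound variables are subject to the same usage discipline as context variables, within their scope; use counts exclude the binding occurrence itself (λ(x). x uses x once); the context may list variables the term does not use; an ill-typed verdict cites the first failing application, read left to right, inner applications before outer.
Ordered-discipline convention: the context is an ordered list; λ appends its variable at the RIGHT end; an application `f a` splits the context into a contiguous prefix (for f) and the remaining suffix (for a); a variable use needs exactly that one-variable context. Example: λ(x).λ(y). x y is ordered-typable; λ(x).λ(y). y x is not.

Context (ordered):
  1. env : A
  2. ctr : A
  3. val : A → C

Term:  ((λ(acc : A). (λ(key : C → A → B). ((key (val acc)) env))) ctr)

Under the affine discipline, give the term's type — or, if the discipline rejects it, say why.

term : (C → A → B) → B
usage: env ×1, ctr ×1, val ×1, acc [bound] ×1, key [bound] ×1
order of uses: key, val, acc, env, ctr
typing: the term checks, with type (C → A → B) → B
all disciplines: ordered ✗ · linear ✓ · affine ✓ · relevant ✓ · unrestricted ✓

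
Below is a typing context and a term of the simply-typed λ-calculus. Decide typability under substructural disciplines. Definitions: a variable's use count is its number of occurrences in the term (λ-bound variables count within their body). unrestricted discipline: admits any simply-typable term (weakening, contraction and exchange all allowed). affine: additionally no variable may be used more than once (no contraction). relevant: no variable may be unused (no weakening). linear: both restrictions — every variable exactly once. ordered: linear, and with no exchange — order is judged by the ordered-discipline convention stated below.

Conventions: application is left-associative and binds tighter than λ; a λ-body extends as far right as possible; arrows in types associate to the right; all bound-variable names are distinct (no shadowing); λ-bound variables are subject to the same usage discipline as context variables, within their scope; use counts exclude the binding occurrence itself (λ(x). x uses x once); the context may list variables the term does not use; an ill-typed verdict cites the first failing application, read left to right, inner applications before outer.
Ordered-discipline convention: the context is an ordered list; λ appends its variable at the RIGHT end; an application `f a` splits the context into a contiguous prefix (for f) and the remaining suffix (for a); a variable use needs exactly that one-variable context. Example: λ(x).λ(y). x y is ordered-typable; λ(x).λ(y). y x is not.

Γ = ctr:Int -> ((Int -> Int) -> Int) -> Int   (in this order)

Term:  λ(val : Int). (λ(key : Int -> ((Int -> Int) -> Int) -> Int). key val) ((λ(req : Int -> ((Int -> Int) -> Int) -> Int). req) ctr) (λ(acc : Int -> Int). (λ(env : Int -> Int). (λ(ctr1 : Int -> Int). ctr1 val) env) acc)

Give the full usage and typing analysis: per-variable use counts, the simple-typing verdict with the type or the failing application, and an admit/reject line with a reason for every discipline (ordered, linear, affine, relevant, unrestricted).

counts: ctr: 1, val [bound]: 2, key [bound]: 1, req [bound]: 1, acc [bound]: 1, env [bound]: 1, ctr1 [bound]: 1
order of uses: key, val, req, ctr, ctr1, val, env, acc
typing: well-typed — term : Int -> Int
ordered: ✗, val ×2 used more than once (contraction)
linear: ✗, val ×2 used more than once (contraction)
affine: ✗, val ×2 used more than once (contraction)
relevant: ✓, none of ctr, val, key, req, acc, env, ctr1 goes unused
unrestricted: ✓, simply typable at Int -> Int; W, C, E all held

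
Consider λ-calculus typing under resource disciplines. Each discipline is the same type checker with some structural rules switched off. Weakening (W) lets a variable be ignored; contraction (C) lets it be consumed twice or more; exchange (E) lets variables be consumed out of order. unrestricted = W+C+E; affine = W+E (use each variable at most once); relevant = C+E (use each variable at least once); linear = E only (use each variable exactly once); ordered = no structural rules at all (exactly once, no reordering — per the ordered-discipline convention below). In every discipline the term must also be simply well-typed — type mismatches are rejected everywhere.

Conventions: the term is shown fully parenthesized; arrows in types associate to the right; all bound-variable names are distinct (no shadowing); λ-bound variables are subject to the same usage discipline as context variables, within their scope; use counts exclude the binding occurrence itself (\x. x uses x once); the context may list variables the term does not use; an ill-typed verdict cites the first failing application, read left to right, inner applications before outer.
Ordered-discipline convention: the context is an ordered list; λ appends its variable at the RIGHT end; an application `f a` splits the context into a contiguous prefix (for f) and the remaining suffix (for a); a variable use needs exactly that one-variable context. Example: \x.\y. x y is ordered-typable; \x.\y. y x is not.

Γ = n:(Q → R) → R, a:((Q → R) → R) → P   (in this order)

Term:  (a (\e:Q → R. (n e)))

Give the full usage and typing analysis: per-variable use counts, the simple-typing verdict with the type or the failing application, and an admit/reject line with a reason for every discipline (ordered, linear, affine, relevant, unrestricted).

variable uses: n: 1×, a: 1×, e (bound): 1×
left-to-right use order: a, n, e
typing: the term checks, with type P
ordered: ✗, no contiguous prefix/suffix split fits a, n, e
linear: ✓, exactly-once usage across n, a, e
affine: ✓, n, a, e: no repeats, contraction unneeded
relevant: ✓, at least one use each (n, a, e)
unrestricted: ✓, well-typed at P; no restrictions here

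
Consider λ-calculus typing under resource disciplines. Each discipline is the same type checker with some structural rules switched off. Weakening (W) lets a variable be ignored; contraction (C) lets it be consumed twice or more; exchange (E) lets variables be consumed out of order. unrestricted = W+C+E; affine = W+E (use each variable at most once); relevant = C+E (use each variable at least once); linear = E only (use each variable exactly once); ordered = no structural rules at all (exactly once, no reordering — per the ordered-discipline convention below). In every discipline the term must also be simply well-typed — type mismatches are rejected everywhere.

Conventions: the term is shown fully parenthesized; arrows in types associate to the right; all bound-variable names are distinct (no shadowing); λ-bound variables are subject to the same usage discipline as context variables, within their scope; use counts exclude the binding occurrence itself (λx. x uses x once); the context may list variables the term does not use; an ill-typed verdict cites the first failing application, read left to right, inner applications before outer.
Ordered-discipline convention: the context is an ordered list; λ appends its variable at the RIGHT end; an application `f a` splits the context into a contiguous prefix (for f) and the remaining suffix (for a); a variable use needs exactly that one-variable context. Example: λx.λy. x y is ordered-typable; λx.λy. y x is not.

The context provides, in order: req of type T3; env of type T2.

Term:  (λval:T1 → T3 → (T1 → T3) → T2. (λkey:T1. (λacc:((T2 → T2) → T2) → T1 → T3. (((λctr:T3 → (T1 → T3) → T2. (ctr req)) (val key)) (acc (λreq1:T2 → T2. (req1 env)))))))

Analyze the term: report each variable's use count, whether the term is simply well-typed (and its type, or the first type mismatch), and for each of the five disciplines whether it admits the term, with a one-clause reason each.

counts: req=1, env=1, val (λ-bound)=1, key (λ-bound)=1, acc (λ-bound)=1, ctr (λ-bound)=1, req1 (λ-bound)=1
use order (left to right): ctr, req, val, key, acc, req1, env
typing: well-typed at (T1 → T3 → (T1 → T3) → T2) → T1 → (((T2 → T2) → T2) → T1 → T3) → T2
ordered: ✗, no contiguous prefix/suffix split fits ctr, req, val, key, acc, req1, env
linear: ✓, exactly-once usage across req, env, val, key, acc, ctr, req1
affine: ✓, none of req, env, val, key, acc, ctr, req1 used more than once
relevant: ✓, at least one use each (req, env, val, key, acc, ctr, req1)
unrestricted: ✓, simply typable at (T1 → T3 → (T1 → T3) → T2) → T1 → (((T2 → T2) → T2) → T1 → T3) → T2; W, C, E all held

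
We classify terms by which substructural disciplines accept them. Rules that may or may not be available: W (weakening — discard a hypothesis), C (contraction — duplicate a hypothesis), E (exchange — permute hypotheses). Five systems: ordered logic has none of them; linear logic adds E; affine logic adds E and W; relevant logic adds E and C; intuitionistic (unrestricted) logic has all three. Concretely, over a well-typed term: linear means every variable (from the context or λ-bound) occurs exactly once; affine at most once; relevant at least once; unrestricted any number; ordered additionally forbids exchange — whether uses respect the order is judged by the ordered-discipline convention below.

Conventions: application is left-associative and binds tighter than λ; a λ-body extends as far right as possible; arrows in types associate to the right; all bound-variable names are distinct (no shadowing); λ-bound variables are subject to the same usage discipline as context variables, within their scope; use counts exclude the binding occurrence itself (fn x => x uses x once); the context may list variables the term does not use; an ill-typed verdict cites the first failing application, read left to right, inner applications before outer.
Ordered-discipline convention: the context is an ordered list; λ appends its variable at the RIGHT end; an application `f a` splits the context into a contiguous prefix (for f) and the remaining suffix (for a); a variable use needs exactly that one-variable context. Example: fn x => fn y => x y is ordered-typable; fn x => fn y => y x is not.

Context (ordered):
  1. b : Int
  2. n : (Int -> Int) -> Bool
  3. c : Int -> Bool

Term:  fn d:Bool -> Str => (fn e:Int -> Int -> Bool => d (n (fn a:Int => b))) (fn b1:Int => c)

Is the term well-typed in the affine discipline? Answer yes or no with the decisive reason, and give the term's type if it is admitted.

yes — b, n, c, d, e, a, b1: no repeats, contraction unneeded; term : (Bool -> Str) -> Str
counts: b=1; n=1; c=1; d (bound)=1; e (bound)=0; a (bound)=0; b1 (bound)=0
use order (left to right): d, n, b, c
typing: well-typed at (Bool -> Str) -> Str
summary: ordered ✗, linear ✗, affine ✓, relevant ✗, unrestricted ✓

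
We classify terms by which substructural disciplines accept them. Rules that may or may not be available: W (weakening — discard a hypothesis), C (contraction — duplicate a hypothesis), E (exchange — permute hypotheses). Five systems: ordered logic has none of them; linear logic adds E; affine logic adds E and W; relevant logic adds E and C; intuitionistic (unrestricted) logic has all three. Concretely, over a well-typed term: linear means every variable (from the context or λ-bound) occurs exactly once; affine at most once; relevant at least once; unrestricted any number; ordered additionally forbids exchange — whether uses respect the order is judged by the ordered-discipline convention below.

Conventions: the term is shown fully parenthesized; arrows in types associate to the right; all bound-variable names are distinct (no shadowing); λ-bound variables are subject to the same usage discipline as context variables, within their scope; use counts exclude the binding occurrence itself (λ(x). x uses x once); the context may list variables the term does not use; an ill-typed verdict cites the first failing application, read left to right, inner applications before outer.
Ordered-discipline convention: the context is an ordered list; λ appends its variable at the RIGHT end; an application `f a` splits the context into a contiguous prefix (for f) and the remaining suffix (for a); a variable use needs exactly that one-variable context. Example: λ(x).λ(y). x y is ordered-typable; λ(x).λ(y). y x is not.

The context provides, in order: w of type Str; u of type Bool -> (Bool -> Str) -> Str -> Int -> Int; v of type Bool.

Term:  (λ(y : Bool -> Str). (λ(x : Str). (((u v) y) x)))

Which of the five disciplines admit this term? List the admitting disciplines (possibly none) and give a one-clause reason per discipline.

admitted in: affine, unrestricted
variable uses: w: 0, u: 1, v: 1, y [bound]: 1, x [bound]: 1
uses in reading order: u, v, y, x
typing: ✓ — (Bool -> Str) -> Str -> Int -> Int
ordered ✗ (unused: w — weakening required)
linear ✗ (unused: w — weakening required)
affine ✓ (none of w, u, v, y, x used more than once)
relevant ✗ (unused: w — weakening required)
unrestricted ✓ (type-checks ((Bool -> Str) -> Str -> Int -> Int) and nothing is barred)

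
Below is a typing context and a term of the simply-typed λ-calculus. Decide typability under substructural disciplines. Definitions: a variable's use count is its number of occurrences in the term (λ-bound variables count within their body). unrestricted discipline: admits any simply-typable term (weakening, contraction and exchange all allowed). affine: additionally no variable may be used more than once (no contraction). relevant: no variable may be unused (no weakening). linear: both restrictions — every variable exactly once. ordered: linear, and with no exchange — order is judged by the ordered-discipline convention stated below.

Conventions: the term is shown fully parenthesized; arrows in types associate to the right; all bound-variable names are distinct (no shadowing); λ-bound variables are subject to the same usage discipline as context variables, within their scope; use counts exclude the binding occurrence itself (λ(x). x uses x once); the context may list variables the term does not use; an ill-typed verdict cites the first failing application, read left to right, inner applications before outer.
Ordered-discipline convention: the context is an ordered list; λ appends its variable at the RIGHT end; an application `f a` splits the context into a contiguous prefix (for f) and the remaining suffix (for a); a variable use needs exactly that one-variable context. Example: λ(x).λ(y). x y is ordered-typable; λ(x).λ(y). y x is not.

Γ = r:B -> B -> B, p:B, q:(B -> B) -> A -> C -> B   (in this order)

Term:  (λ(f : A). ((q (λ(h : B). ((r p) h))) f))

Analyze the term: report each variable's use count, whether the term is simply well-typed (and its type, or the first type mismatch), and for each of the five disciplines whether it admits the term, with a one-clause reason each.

usage: r: 1, p: 1, q: 1, f (λ-bound): 1, h (λ-bound): 1
left-to-right use order: q, r, p, h, f
typing: well-typed — term : A -> C -> B
ordered: ✗, needs exchange: uses follow q, r, p, h, f
linear: ✓, exactly-once usage across r, p, q, f, h
affine: ✓, none of r, p, q, f, h used more than once
relevant: ✓, at least one use each (r, p, q, f, h)
unrestricted: ✓, type-checks (A -> C -> B) and nothing is barred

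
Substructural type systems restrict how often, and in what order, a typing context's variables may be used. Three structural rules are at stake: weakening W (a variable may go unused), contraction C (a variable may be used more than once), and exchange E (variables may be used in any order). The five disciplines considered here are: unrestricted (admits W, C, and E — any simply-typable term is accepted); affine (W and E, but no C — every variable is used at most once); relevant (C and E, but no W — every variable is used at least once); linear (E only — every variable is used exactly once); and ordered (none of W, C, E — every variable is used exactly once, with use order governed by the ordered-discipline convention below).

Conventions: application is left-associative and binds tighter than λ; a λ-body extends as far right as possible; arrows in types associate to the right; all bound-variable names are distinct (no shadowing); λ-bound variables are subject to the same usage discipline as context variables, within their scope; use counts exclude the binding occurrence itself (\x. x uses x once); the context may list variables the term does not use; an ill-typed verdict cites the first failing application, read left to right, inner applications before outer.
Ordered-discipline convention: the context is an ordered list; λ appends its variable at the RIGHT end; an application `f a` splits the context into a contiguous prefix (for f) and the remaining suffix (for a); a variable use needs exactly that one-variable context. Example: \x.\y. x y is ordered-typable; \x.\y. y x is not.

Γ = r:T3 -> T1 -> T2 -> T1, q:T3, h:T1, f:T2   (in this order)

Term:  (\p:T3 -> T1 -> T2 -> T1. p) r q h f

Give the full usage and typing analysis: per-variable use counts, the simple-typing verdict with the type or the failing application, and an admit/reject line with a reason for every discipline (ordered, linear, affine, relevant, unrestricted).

counts: r: 1×; q: 1×; h: 1×; f: 1×; p (bound): 1×
order of uses: p, r, q, h, f
typing: the term checks, with type T1
ordered: ✓ — single-use (r, q, h, f, p), ordered derivation ok
linear: ✓ — each of r, q, h, f, p used exactly once
affine: ✓ — r, q, h, f, p: no repeats, contraction unneeded
relevant: ✓ — none of r, q, h, f, p goes unused
unrestricted: ✓ — typability at T1 is all that's needed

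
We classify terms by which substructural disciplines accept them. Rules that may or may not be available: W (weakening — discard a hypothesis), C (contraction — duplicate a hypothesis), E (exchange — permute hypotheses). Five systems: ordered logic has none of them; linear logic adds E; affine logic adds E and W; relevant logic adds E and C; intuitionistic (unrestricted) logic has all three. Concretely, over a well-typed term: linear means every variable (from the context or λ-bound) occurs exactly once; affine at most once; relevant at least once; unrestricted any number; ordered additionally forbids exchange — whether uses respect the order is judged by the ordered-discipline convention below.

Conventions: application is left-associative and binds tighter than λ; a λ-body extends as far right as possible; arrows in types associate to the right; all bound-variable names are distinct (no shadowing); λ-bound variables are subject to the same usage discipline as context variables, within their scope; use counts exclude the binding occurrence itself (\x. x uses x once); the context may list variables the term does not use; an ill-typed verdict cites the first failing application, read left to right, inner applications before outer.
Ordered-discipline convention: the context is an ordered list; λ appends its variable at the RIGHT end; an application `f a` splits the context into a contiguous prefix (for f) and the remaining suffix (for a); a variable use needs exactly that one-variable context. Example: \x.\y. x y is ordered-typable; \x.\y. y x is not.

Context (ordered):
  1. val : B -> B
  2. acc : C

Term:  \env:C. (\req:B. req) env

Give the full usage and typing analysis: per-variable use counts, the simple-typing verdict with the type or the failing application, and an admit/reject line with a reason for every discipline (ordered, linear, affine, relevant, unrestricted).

counts: val ×0, acc ×0, env [bound] ×1, req [bound] ×1
uses in reading order: req, env
typing: ill-typed: a function awaiting B gets C
ordered: ✗, not simply typable
linear: ✗, fails simple typing
affine: ✗, a type mismatch blocks all five
relevant: ✗, the type mismatch rejects it
unrestricted: ✗, not simply typable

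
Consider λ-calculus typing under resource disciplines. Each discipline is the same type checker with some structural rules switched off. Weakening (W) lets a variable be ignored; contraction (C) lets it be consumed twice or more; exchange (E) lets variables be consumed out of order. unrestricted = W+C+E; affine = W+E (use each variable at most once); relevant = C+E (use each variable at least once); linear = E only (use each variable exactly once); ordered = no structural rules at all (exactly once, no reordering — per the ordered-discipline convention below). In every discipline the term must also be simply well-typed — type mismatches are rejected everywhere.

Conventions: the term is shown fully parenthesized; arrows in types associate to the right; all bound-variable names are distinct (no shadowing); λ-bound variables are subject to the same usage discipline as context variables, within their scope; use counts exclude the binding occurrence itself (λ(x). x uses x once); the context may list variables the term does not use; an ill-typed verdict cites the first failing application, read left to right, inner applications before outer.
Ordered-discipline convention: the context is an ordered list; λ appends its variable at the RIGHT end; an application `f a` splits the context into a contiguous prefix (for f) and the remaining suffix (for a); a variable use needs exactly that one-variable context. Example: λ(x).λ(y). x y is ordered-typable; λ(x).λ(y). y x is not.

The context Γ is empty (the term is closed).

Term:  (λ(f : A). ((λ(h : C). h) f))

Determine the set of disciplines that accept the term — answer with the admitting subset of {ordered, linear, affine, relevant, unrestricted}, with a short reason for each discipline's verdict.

admitted by: none
counts: f (λ-bound) ×1, h (λ-bound) ×1
use order (left to right): h, f
typing: ill-typed: argument of type A where C is required
ordered ✗ (a type mismatch blocks all five)
linear ✗ (the type mismatch rejects it)
affine ✗ (not simply typable)
relevant ✗ (fails simple typing)
unrestricted ✗ (a type mismatch blocks all five)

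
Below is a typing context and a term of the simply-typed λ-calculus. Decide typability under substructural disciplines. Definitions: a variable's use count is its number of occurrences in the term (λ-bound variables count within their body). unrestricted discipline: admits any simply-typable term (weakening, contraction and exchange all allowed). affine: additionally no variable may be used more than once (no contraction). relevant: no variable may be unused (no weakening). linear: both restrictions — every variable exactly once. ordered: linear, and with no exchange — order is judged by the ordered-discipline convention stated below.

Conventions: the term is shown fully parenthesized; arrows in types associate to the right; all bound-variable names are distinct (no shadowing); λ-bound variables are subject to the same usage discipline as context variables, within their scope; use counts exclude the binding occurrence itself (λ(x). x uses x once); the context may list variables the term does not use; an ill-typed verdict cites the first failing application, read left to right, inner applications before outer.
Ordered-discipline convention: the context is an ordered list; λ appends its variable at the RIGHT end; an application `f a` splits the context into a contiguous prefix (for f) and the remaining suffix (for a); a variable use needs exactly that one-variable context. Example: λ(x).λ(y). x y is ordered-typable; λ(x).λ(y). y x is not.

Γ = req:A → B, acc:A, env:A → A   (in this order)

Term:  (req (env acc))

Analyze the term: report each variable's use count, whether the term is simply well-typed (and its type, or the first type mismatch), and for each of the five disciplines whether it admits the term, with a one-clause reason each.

usage: req=1; acc=1; env=1
left-to-right use order: req, env, acc
typing: well-typed — term : B
ordered: ✗, no ordered split (uses run req, env, acc)
linear: ✓, each of req, acc, env used exactly once
affine: ✓, at most one use each (req, acc, env)
relevant: ✓, every one of req, acc, env appears
unrestricted: ✓, simply typable at B; W, C, E all held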